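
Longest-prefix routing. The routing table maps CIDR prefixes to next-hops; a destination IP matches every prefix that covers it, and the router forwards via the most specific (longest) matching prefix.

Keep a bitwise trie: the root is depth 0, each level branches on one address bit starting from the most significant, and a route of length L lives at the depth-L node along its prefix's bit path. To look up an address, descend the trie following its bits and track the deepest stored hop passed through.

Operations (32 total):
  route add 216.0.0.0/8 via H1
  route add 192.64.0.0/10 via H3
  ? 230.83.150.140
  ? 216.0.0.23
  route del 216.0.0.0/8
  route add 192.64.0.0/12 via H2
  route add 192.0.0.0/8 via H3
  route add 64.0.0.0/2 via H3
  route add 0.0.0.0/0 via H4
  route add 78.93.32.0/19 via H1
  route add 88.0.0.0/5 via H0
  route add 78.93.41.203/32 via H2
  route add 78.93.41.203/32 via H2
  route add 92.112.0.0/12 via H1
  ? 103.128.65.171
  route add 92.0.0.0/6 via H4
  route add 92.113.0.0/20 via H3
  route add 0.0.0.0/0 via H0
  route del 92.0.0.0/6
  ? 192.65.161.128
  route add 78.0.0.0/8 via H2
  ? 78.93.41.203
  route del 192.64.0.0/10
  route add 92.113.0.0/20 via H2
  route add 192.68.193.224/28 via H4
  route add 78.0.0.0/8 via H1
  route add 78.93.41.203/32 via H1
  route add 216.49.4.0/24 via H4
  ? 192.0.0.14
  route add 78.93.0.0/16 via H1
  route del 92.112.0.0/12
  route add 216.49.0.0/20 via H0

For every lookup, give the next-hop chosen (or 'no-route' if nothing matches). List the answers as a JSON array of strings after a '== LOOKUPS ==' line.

Process each operation:
  add 216.0.0.0/8 -> H1 at depth 8
  add 192.64.0.0/10 -> H3 at depth 10
  ? 230.83.150.140  path d0:-→d1:-→d2:-  best=no-route
  ? 216.0.0.23  path d0:-→d1:-→d2:-→d3:-→d4:-→d5:-→d6:-→d7:-→d8:H1  best=H1
  - 216.0.0.0/8 clear@8
  add 192.64.0.0/12 -> H2 at depth 12
  add 192.0.0.0/8 -> H3 at depth 8
  add 64.0.0.0/2 -> H3 at depth 2
  add 0.0.0.0/0 -> H4 at depth 0
  add 78.93.32.0/19 -> H1 at depth 19
  add 88.0.0.0/5 -> H0 at depth 5
  add 78.93.41.203/32 -> H2 at depth 32
  add 78.93.41.203/32 -> H2 at depth 32
  add 92.112.0.0/12 -> H1 at depth 12
  ? 103.128.65.171  path d0:H4→d1:-→d2:H3  best=H3
  add 92.0.0.0/6 -> H4 at depth 6
  add 92.113.0.0/20 -> H3 at depth 20
  add 0.0.0.0/0 -> H0 at depth 0
  - 92.0.0.0/6 clear@6
  ? 192.65.161.128  path d0:H0→d1:-→d2:-→d3:-→d4:-→d5:-→d6:-→d7:-→d8:H3→d9:-→d10:H3→d11:-→d12:H2  best=H2
  add 78.0.0.0/8 -> H2 at depth 8
  ? 78.93.41.203  path d0:H0→d1:-→d2:H3→d3:-→d4:-→d5:-→d6:-→d7:-→d8:H2→d9:-→d10:-→d11:-→d12:-→d13:-→d14:-→d15:-→d16:-→d17:-→d18:-→d19:H1→d20:-→d21:-→d22:-→d23:-→d24:-→d25:-→d26:-→d27:-→d28:-→d29:-→d30:-→d31:-→d32:H2  best=H2
  - 192.64.0.0/10 clear@10
  add 92.113.0.0/20 -> H2 at depth 20
  add 192.68.193.224/28 -> H4 at depth 28
  add 78.0.0.0/8 -> H1 at depth 8
  add 78.93.41.203/32 -> H1 at depth 32
  add 216.49.4.0/24 -> H4 at depth 24
  ? 192.0.0.14  path d0:H0→d1:-→d2:-→d3:-→d4:-→d5:-→d6:-→d7:-→d8:H3→d9:-  best=H3
  add 78.93.0.0/16 -> H1 at depth 16
  - 92.112.0.0/12 clear@12
  add 216.49.0.0/20 -> H0 at depth 20

== LOOKUPS ==
["no-route","H1","H3","H2","H2","H3"]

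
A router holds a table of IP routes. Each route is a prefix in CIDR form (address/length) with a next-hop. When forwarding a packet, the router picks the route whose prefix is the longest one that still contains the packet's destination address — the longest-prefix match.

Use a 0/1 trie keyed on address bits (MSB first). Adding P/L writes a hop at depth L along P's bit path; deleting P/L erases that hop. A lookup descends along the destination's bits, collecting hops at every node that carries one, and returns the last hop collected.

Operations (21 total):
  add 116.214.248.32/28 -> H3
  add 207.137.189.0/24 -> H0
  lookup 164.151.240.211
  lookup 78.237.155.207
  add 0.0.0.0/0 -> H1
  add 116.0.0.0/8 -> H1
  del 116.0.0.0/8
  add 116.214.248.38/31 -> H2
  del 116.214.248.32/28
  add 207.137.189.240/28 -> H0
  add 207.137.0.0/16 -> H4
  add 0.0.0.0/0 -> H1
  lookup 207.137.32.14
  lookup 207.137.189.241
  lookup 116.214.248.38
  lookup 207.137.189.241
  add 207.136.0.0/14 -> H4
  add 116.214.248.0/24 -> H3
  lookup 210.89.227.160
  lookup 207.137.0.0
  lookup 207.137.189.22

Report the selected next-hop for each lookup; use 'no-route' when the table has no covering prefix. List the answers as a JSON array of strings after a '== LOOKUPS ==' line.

Apply in order:
  + 116.214.248.32/28 (H3) depth=28
  + 207.137.189.0/24 (H0) depth=24
  Q 164.151.240.211: descend 1 ; hops seen [∅] ; pick no-route
  Q 78.237.155.207: descend 01 ; hops seen [∅] ; pick no-route
  + 0.0.0.0/0 (H1) depth=0
  + 116.0.0.0/8 (H1) depth=8
  - 116.0.0.0/8 clear@8
  + 116.214.248.38/31 (H2) depth=31
  - 116.214.248.32/28 clear@28
  + 207.137.189.240/28 (H0) depth=28
  + 207.137.0.0/16 (H4) depth=16
  + 0.0.0.0/0 (H1) depth=0
  Q 207.137.32.14: descend 1100111110001001 ; hops seen [H1,H4] ; pick H4
  Q 207.137.189.241: descend 1100111110001001101111011111 ; hops seen [H1,H4,H0,H0] ; pick H0
  Q 116.214.248.38: descend 0111010011010110111110000010011 ; hops seen [H1,H2] ; pick H2
  Q 207.137.189.241: descend 1100111110001001101111011111 ; hops seen [H1,H4,H0,H0] ; pick H0
  + 207.136.0.0/14 (H4) depth=14
  + 116.214.248.0/24 (H3) depth=24
  Q 210.89.227.160: descend 110 ; hops seen [H1] ; pick H1
  Q 207.137.0.0: descend 1100111110001001 ; hops seen [H1,H4,H4] ; pick H4
  Q 207.137.189.22: descend 110011111000100110111101 ; hops seen [H1,H4,H4,H0] ; pick H0

== LOOKUPS ==
["no-route","no-route","H4","H0","H2","H0","H1","H4","H0"]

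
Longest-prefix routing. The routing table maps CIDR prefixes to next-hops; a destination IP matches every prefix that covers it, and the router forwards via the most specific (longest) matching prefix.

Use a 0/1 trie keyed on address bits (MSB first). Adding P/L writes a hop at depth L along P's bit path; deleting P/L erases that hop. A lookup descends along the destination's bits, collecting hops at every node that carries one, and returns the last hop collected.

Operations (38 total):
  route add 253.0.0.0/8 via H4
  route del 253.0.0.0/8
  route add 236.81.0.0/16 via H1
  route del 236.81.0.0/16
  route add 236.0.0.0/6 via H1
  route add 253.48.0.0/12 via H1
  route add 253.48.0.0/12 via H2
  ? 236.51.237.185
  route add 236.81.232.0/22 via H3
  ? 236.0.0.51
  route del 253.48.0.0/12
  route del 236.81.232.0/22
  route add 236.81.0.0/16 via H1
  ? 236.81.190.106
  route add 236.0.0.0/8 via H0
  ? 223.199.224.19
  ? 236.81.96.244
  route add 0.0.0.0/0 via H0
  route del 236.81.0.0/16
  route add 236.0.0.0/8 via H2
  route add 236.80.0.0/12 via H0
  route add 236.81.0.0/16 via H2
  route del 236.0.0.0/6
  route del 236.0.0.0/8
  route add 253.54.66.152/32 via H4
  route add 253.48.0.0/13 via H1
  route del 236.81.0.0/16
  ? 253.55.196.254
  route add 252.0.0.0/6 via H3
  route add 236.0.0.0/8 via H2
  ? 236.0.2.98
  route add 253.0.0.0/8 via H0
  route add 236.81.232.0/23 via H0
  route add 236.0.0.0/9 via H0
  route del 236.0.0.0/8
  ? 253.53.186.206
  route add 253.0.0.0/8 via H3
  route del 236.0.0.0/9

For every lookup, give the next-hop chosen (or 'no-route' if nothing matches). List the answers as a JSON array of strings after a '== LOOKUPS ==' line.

Process each operation:
  add 253.0.0.0/8 -> H4 at depth 8
  - 253.0.0.0/8 clear@8
  add 236.81.0.0/16 -> H1 at depth 16
  - 236.81.0.0/16 clear@16
  add 236.0.0.0/6 -> H1 at depth 6
  add 253.48.0.0/12 -> H1 at depth 12
  add 253.48.0.0/12 -> H2 at depth 12
  lookup 236.51.237.185: bits 111011000 walk d0:-→d1:-→d2:-→d3:-→d4:-→d5:-→d6:H1→d7:-→d8:-→d9:- -> H1
  add 236.81.232.0/22 -> H3 at depth 22
  lookup 236.0.0.51: bits 111011000 walk d0:-→d1:-→d2:-→d3:-→d4:-→d5:-→d6:H1→d7:-→d8:-→d9:- -> H1
  - 253.48.0.0/12 clear@12
  - 236.81.232.0/22 clear@22
  add 236.81.0.0/16 -> H1 at depth 16
  lookup 236.81.190.106: bits 11101100010100011 walk d0:-→d1:-→d2:-→d3:-→d4:-→d5:-→d6:H1→d7:-→d8:-→d9:-→d10:-→d11:-→d12:-→d13:-→d14:-→d15:-→d16:H1→d17:- -> H1
  add 236.0.0.0/8 -> H0 at depth 8
  lookup 223.199.224.19: bits 11 walk d0:-→d1:-→d2:- -> no-route
  lookup 236.81.96.244: bits 1110110001010001 walk d0:-→d1:-→d2:-→d3:-→d4:-→d5:-→d6:H1→d7:-→d8:H0→d9:-→d10:-→d11:-→d12:-→d13:-→d14:-→d15:-→d16:H1 -> H1
  add 0.0.0.0/0 -> H0 at depth 0
  - 236.81.0.0/16 clear@16
  add 236.0.0.0/8 -> H2 at depth 8
  add 236.80.0.0/12 -> H0 at depth 12
  add 236.81.0.0/16 -> H2 at depth 16
  - 236.0.0.0/6 clear@6
  - 236.0.0.0/8 clear@8
  add 253.54.66.152/32 -> H4 at depth 32
  add 253.48.0.0/13 -> H1 at depth 13
  - 236.81.0.0/16 clear@16
  lookup 253.55.196.254: bits 111111010011011 walk d0:H0→d1:-→d2:-→d3:-→d4:-→d5:-→d6:-→d7:-→d8:-→d9:-→d10:-→d11:-→d12:-→d13:H1→d14:-→d15:- -> H1
  add 252.0.0.0/6 -> H3 at depth 6
  add 236.0.0.0/8 -> H2 at depth 8
  lookup 236.0.2.98: bits 111011000 walk d0:H0→d1:-→d2:-→d3:-→d4:-→d5:-→d6:-→d7:-→d8:H2→d9:- -> H2
  add 253.0.0.0/8 -> H0 at depth 8
  add 236.81.232.0/23 -> H0 at depth 23
  add 236.0.0.0/9 -> H0 at depth 9
  - 236.0.0.0/8 clear@8
  lookup 253.53.186.206: bits 11111101001101 walk d0:H0→d1:-→d2:-→d3:-→d4:-→d5:-→d6:H3→d7:-→d8:H0→d9:-→d10:-→d11:-→d12:-→d13:H1→d14:- -> H1
  add 253.0.0.0/8 -> H3 at depth 8
  - 236.0.0.0/9 clear@9

== LOOKUPS ==
["H1","H1","H1","no-route","H1","H1","H2","H1"]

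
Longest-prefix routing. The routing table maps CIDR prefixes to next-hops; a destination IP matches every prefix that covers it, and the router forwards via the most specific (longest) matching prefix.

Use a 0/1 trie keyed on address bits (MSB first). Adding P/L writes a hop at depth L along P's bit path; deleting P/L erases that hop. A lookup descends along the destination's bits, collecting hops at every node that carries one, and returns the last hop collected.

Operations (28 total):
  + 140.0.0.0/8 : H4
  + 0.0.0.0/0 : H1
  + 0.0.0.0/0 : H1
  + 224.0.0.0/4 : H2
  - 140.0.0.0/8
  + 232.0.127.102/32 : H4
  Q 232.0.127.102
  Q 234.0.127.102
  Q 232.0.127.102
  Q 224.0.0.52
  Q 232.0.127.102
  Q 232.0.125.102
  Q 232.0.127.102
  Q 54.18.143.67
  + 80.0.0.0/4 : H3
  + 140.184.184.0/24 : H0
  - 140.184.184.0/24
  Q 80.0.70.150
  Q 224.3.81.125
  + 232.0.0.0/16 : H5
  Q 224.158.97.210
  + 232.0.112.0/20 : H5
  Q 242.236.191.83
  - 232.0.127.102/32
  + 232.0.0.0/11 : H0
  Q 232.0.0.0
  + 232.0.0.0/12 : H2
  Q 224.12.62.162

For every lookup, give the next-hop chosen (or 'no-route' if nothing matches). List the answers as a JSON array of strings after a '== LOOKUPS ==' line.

Process each operation:
  add 140.0.0.0/8 -> H4 at depth 8
  add 0.0.0.0/0 -> H1 at depth 0
  add 0.0.0.0/0 -> H1 at depth 0
  add 224.0.0.0/4 -> H2 at depth 4
  del 140.0.0.0/8 (clear depth 8)
  add 232.0.127.102/32 -> H4 at depth 32
  ? 232.0.127.102  path d0:H1→d1:-→d2:-→d3:-→d4:H2→d5:-→d6:-→d7:-→d8:-→d9:-→d10:-→d11:-→d12:-→d13:-→d14:-→d15:-→d16:-→d17:-→d18:-→d19:-→d20:-→d21:-→d22:-→d23:-→d24:-→d25:-→d26:-→d27:-→d28:-→d29:-→d30:-→d31:-→d32:H4  best=H4
  ? 234.0.127.102  path d0:H1→d1:-→d2:-→d3:-→d4:H2→d5:-→d6:-  best=H2
  ? 232.0.127.102  path d0:H1→d1:-→d2:-→d3:-→d4:H2→d5:-→d6:-→d7:-→d8:-→d9:-→d10:-→d11:-→d12:-→d13:-→d14:-→d15:-→d16:-→d17:-→d18:-→d19:-→d20:-→d21:-→d22:-→d23:-→d24:-→d25:-→d26:-→d27:-→d28:-→d29:-→d30:-→d31:-→d32:H4  best=H4
  ? 224.0.0.52  path d0:H1→d1:-→d2:-→d3:-→d4:H2  best=H2
  ? 232.0.127.102  path d0:H1→d1:-→d2:-→d3:-→d4:H2→d5:-→d6:-→d7:-→d8:-→d9:-→d10:-→d11:-→d12:-→d13:-→d14:-→d15:-→d16:-→d17:-→d18:-→d19:-→d20:-→d21:-→d22:-→d23:-→d24:-→d25:-→d26:-→d27:-→d28:-→d29:-→d30:-→d31:-→d32:H4  best=H4
  ? 232.0.125.102  path d0:H1→d1:-→d2:-→d3:-→d4:H2→d5:-→d6:-→d7:-→d8:-→d9:-→d10:-→d11:-→d12:-→d13:-→d14:-→d15:-→d16:-→d17:-→d18:-→d19:-→d20:-→d21:-→d22:-  best=H2
  ? 232.0.127.102  path d0:H1→d1:-→d2:-→d3:-→d4:H2→d5:-→d6:-→d7:-→d8:-→d9:-→d10:-→d11:-→d12:-→d13:-→d14:-→d15:-→d16:-→d17:-→d18:-→d19:-→d20:-→d21:-→d22:-→d23:-→d24:-→d25:-→d26:-→d27:-→d28:-→d29:-→d30:-→d31:-→d32:H4  best=H4
  ? 54.18.143.67  path d0:H1  best=H1
  add 80.0.0.0/4 -> H3 at depth 4
  add 140.184.184.0/24 -> H0 at depth 24
  del 140.184.184.0/24 (clear depth 24)
  ? 80.0.70.150  path d0:H1→d1:-→d2:-→d3:-→d4:H3  best=H3
  ? 224.3.81.125  path d0:H1→d1:-→d2:-→d3:-→d4:H2  best=H2
  add 232.0.0.0/16 -> H5 at depth 16
  ? 224.158.97.210  path d0:H1→d1:-→d2:-→d3:-→d4:H2  best=H2
  add 232.0.112.0/20 -> H5 at depth 20
  ? 242.236.191.83  path d0:H1→d1:-→d2:-→d3:-  best=H1
  del 232.0.127.102/32 (clear depth 32)
  add 232.0.0.0/11 -> H0 at depth 11
  ? 232.0.0.0  path d0:H1→d1:-→d2:-→d3:-→d4:H2→d5:-→d6:-→d7:-→d8:-→d9:-→d10:-→d11:H0→d12:-→d13:-→d14:-→d15:-→d16:H5→d17:-  best=H5
  add 232.0.0.0/12 -> H2 at depth 12
  ? 224.12.62.162  path d0:H1→d1:-→d2:-→d3:-→d4:H2  best=H2

== LOOKUPS ==
["H4","H2","H4","H2","H4","H2","H4","H1","H3","H2","H2","H1","H5","H2"]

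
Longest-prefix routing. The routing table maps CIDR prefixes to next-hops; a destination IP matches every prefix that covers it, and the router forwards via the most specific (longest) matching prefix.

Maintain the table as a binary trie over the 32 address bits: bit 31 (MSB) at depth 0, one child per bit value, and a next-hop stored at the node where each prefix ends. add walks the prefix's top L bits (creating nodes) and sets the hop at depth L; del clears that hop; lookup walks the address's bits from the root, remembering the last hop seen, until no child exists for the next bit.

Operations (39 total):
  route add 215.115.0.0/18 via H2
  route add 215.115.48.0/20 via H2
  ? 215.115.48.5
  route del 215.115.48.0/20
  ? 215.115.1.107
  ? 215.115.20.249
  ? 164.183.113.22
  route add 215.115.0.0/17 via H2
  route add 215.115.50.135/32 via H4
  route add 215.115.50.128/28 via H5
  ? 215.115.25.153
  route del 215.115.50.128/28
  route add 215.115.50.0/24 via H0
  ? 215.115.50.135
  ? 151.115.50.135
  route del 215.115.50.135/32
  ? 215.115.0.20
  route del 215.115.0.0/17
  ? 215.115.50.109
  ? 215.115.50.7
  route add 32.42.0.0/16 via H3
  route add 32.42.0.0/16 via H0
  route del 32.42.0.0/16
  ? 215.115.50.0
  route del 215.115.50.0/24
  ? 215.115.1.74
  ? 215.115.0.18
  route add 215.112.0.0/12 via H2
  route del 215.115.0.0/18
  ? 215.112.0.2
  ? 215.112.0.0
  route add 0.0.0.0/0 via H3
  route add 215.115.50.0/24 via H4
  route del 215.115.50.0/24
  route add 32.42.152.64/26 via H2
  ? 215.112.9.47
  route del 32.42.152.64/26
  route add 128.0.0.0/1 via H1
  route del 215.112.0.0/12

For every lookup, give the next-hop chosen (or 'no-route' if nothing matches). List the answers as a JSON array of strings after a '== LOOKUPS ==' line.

Trace:
  add 215.115.0.0/18 -> H2 at depth 18
  add 215.115.48.0/20 -> H2 at depth 20
  ? 215.115.48.5  path d0:-→d1:-→d2:-→d3:-→d4:-→d5:-→d6:-→d7:-→d8:-→d9:-→d10:-→d11:-→d12:-→d13:-→d14:-→d15:-→d16:-→d17:-→d18:H2→d19:-→d20:H2  best=H2
  - 215.115.48.0/20 clear@20
  ? 215.115.1.107  path d0:-→d1:-→d2:-→d3:-→d4:-→d5:-→d6:-→d7:-→d8:-→d9:-→d10:-→d11:-→d12:-→d13:-→d14:-→d15:-→d16:-→d17:-→d18:H2  best=H2
  ? 215.115.20.249  path d0:-→d1:-→d2:-→d3:-→d4:-→d5:-→d6:-→d7:-→d8:-→d9:-→d10:-→d11:-→d12:-→d13:-→d14:-→d15:-→d16:-→d17:-→d18:H2  best=H2
  ? 164.183.113.22  path d0:-→d1:-  best=no-route
  add 215.115.0.0/17 -> H2 at depth 17
  add 215.115.50.135/32 -> H4 at depth 32
  add 215.115.50.128/28 -> H5 at depth 28
  ? 215.115.25.153  path d0:-→d1:-→d2:-→d3:-→d4:-→d5:-→d6:-→d7:-→d8:-→d9:-→d10:-→d11:-→d12:-→d13:-→d14:-→d15:-→d16:-→d17:H2→d18:H2  best=H2
  - 215.115.50.128/28 clear@28
  add 215.115.50.0/24 -> H0 at depth 24
  ? 215.115.50.135  path d0:-→d1:-→d2:-→d3:-→d4:-→d5:-→d6:-→d7:-→d8:-→d9:-→d10:-→d11:-→d12:-→d13:-→d14:-→d15:-→d16:-→d17:H2→d18:H2→d19:-→d20:-→d21:-→d22:-→d23:-→d24:H0→d25:-→d26:-→d27:-→d28:-→d29:-→d30:-→d31:-→d32:H4  best=H4
  ? 151.115.50.135  path d0:-→d1:-  best=no-route
  - 215.115.50.135/32 clear@32
  ? 215.115.0.20  path d0:-→d1:-→d2:-→d3:-→d4:-→d5:-→d6:-→d7:-→d8:-→d9:-→d10:-→d11:-→d12:-→d13:-→d14:-→d15:-→d16:-→d17:H2→d18:H2  best=H2
  - 215.115.0.0/17 clear@17
  ? 215.115.50.109  path d0:-→d1:-→d2:-→d3:-→d4:-→d5:-→d6:-→d7:-→d8:-→d9:-→d10:-→d11:-→d12:-→d13:-→d14:-→d15:-→d16:-→d17:-→d18:H2→d19:-→d20:-→d21:-→d22:-→d23:-→d24:H0  best=H0
  ? 215.115.50.7  path d0:-→d1:-→d2:-→d3:-→d4:-→d5:-→d6:-→d7:-→d8:-→d9:-→d10:-→d11:-→d12:-→d13:-→d14:-→d15:-→d16:-→d17:-→d18:H2→d19:-→d20:-→d21:-→d22:-→d23:-→d24:H0  best=H0
  add 32.42.0.0/16 -> H3 at depth 16
  add 32.42.0.0/16 -> H0 at depth 16
  - 32.42.0.0/16 clear@16
  ? 215.115.50.0  path d0:-→d1:-→d2:-→d3:-→d4:-→d5:-→d6:-→d7:-→d8:-→d9:-→d10:-→d11:-→d12:-→d13:-→d14:-→d15:-→d16:-→d17:-→d18:H2→d19:-→d20:-→d21:-→d22:-→d23:-→d24:H0  best=H0
  - 215.115.50.0/24 clear@24
  ? 215.115.1.74  path d0:-→d1:-→d2:-→d3:-→d4:-→d5:-→d6:-→d7:-→d8:-→d9:-→d10:-→d11:-→d12:-→d13:-→d14:-→d15:-→d16:-→d17:-→d18:H2  best=H2
  ? 215.115.0.18  path d0:-→d1:-→d2:-→d3:-→d4:-→d5:-→d6:-→d7:-→d8:-→d9:-→d10:-→d11:-→d12:-→d13:-→d14:-→d15:-→d16:-→d17:-→d18:H2  best=H2
  add 215.112.0.0/12 -> H2 at depth 12
  - 215.115.0.0/18 clear@18
  ? 215.112.0.2  path d0:-→d1:-→d2:-→d3:-→d4:-→d5:-→d6:-→d7:-→d8:-→d9:-→d10:-→d11:-→d12:H2→d13:-→d14:-  best=H2
  ? 215.112.0.0  path d0:-→d1:-→d2:-→d3:-→d4:-→d5:-→d6:-→d7:-→d8:-→d9:-→d10:-→d11:-→d12:H2→d13:-→d14:-  best=H2
  add 0.0.0.0/0 -> H3 at depth 0
  add 215.115.50.0/24 -> H4 at depth 24
  - 215.115.50.0/24 clear@24
  add 32.42.152.64/26 -> H2 at depth 26
  ? 215.112.9.47  path d0:H3→d1:-→d2:-→d3:-→d4:-→d5:-→d6:-→d7:-→d8:-→d9:-→d10:-→d11:-→d12:H2→d13:-→d14:-  best=H2
  - 32.42.152.64/26 clear@26
  add 128.0.0.0/1 -> H1 at depth 1
  - 215.112.0.0/12 clear@12

== LOOKUPS ==
["H2","H2","H2","no-route","H2","H4","no-route","H2","H0","H0","H0","H2","H2","H2","H2","H2"]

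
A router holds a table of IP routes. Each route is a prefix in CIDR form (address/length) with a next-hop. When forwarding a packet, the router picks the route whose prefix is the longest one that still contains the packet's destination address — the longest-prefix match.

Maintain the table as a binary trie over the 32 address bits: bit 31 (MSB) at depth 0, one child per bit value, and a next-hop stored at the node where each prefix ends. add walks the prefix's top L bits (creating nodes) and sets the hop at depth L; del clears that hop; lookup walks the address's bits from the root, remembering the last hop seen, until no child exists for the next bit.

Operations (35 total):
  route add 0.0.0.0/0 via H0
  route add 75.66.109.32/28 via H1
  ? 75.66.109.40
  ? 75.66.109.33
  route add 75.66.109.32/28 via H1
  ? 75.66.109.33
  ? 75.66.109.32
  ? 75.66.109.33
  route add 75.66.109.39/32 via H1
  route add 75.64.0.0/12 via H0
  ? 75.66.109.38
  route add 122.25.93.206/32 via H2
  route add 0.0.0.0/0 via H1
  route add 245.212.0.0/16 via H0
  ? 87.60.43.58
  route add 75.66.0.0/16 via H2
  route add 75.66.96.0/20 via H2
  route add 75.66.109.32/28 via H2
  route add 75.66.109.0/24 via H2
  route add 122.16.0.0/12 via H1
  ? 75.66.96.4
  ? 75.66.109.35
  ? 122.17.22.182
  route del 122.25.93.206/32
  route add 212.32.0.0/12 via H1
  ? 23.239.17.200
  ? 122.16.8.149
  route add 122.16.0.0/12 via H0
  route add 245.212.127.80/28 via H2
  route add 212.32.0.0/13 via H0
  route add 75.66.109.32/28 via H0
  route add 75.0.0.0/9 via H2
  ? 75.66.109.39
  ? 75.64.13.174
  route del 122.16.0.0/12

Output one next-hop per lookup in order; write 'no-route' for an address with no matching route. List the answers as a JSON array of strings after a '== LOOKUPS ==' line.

Apply in order:
  add 0.0.0.0/0 -> H0 at depth 0
  add 75.66.109.32/28 -> H1 at depth 28
  lookup 75.66.109.40: bits 0100101101000010011011010010 walk d0:H0→d1:-→d2:-→d3:-→d4:-→d5:-→d6:-→d7:-→d8:-→d9:-→d10:-→d11:-→d12:-→d13:-→d14:-→d15:-→d16:-→d17:-→d18:-→d19:-→d20:-→d21:-→d22:-→d23:-→d24:-→d25:-→d26:-→d27:-→d28:H1 -> H1
  lookup 75.66.109.33: bits 0100101101000010011011010010 walk d0:H0→d1:-→d2:-→d3:-→d4:-→d5:-→d6:-→d7:-→d8:-→d9:-→d10:-→d11:-→d12:-→d13:-→d14:-→d15:-→d16:-→d17:-→d18:-→d19:-→d20:-→d21:-→d22:-→d23:-→d24:-→d25:-→d26:-→d27:-→d28:H1 -> H1
  add 75.66.109.32/28 -> H1 at depth 28
  lookup 75.66.109.33: bits 0100101101000010011011010010 walk d0:H0→d1:-→d2:-→d3:-→d4:-→d5:-→d6:-→d7:-→d8:-→d9:-→d10:-→d11:-→d12:-→d13:-→d14:-→d15:-→d16:-→d17:-→d18:-→d19:-→d20:-→d21:-→d22:-→d23:-→d24:-→d25:-→d26:-→d27:-→d28:H1 -> H1
  lookup 75.66.109.32: bits 0100101101000010011011010010 walk d0:H0→d1:-→d2:-→d3:-→d4:-→d5:-→d6:-→d7:-→d8:-→d9:-→d10:-→d11:-→d12:-→d13:-→d14:-→d15:-→d16:-→d17:-→d18:-→d19:-→d20:-→d21:-→d22:-→d23:-→d24:-→d25:-→d26:-→d27:-→d28:H1 -> H1
  lookup 75.66.109.33: bits 0100101101000010011011010010 walk d0:H0→d1:-→d2:-→d3:-→d4:-→d5:-→d6:-→d7:-→d8:-→d9:-→d10:-→d11:-→d12:-→d13:-→d14:-→d15:-→d16:-→d17:-→d18:-→d19:-→d20:-→d21:-→d22:-→d23:-→d24:-→d25:-→d26:-→d27:-→d28:H1 -> H1
  add 75.66.109.39/32 -> H1 at depth 32
  add 75.64.0.0/12 -> H0 at depth 12
  lookup 75.66.109.38: bits 0100101101000010011011010010011 walk d0:H0→d1:-→d2:-→d3:-→d4:-→d5:-→d6:-→d7:-→d8:-→d9:-→d10:-→d11:-→d12:H0→d13:-→d14:-→d15:-→d16:-→d17:-→d18:-→d19:-→d20:-→d21:-→d22:-→d23:-→d24:-→d25:-→d26:-→d27:-→d28:H1→d29:-→d30:-→d31:- -> H1
  add 122.25.93.206/32 -> H2 at depth 32
  add 0.0.0.0/0 -> H1 at depth 0
  add 245.212.0.0/16 -> H0 at depth 16
  lookup 87.60.43.58: bits 010 walk d0:H1→d1:-→d2:-→d3:- -> H1
  add 75.66.0.0/16 -> H2 at depth 16
  add 75.66.96.0/20 -> H2 at depth 20
  add 75.66.109.32/28 -> H2 at depth 28
  add 75.66.109.0/24 -> H2 at depth 24
  add 122.16.0.0/12 -> H1 at depth 12
  lookup 75.66.96.4: bits 01001011010000100110 walk d0:H1→d1:-→d2:-→d3:-→d4:-→d5:-→d6:-→d7:-→d8:-→d9:-→d10:-→d11:-→d12:H0→d13:-→d14:-→d15:-→d16:H2→d17:-→d18:-→d19:-→d20:H2 -> H2
  lookup 75.66.109.35: bits 01001011010000100110110100100 walk d0:H1→d1:-→d2:-→d3:-→d4:-→d5:-→d6:-→d7:-→d8:-→d9:-→d10:-→d11:-→d12:H0→d13:-→d14:-→d15:-→d16:H2→d17:-→d18:-→d19:-→d20:H2→d21:-→d22:-→d23:-→d24:H2→d25:-→d26:-→d27:-→d28:H2→d29:- -> H2
  lookup 122.17.22.182: bits 011110100001 walk d0:H1→d1:-→d2:-→d3:-→d4:-→d5:-→d6:-→d7:-→d8:-→d9:-→d10:-→d11:-→d12:H1 -> H1
  del 122.25.93.206/32 (clear depth 32)
  add 212.32.0.0/12 -> H1 at depth 12
  lookup 23.239.17.200: bits 0 walk d0:H1→d1:- -> H1
  lookup 122.16.8.149: bits 011110100001 walk d0:H1→d1:-→d2:-→d3:-→d4:-→d5:-→d6:-→d7:-→d8:-→d9:-→d10:-→d11:-→d12:H1 -> H1
  add 122.16.0.0/12 -> H0 at depth 12
  add 245.212.127.80/28 -> H2 at depth 28
  add 212.32.0.0/13 -> H0 at depth 13
  add 75.66.109.32/28 -> H0 at depth 28
  add 75.0.0.0/9 -> H2 at depth 9
  lookup 75.66.109.39: bits 01001011010000100110110100100111 walk d0:H1→d1:-→d2:-→d3:-→d4:-→d5:-→d6:-→d7:-→d8:-→d9:H2→d10:-→d11:-→d12:H0→d13:-→d14:-→d15:-→d16:H2→d17:-→d18:-→d19:-→d20:H2→d21:-→d22:-→d23:-→d24:H2→d25:-→d26:-→d27:-→d28:H0→d29:-→d30:-→d31:-→d32:H1 -> H1
  lookup 75.64.13.174: bits 01001011010000 walk d0:H1→d1:-→d2:-→d3:-→d4:-→d5:-→d6:-→d7:-→d8:-→d9:H2→d10:-→d11:-→d12:H0→d13:-→d14:- -> H0
  del 122.16.0.0/12 (clear depth 12)

== LOOKUPS ==
["H1","H1","H1","H1","H1","H1","H1","H2","H2","H1","H1","H1","H1","H0"]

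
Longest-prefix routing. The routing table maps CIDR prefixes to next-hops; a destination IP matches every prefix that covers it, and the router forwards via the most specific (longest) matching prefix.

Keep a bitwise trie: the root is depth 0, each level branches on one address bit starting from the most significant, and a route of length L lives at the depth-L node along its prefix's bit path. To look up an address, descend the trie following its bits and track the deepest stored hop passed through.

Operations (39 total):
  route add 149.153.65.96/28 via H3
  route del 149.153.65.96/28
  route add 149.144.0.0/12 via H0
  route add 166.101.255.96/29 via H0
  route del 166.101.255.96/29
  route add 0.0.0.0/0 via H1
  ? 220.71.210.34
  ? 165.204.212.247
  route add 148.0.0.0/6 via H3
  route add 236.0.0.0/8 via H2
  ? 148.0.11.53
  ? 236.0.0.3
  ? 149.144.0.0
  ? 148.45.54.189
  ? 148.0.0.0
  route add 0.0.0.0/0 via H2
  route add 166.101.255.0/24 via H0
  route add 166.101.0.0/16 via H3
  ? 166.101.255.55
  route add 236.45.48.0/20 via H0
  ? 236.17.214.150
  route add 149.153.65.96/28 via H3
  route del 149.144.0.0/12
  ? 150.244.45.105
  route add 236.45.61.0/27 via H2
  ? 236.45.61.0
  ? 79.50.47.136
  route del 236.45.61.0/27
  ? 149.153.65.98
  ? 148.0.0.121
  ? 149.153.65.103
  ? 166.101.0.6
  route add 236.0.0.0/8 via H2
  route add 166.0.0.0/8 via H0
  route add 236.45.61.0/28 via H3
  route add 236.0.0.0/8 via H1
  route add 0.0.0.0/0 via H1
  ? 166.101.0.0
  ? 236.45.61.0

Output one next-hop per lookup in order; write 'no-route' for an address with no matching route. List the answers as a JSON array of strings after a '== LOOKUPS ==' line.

Apply in order:
  + 149.153.65.96/28 (H3) depth=28
  - 149.153.65.96/28 clear@28
  + 149.144.0.0/12 (H0) depth=12
  + 166.101.255.96/29 (H0) depth=29
  - 166.101.255.96/29 clear@29
  + 0.0.0.0/0 (H1) depth=0
  Q 220.71.210.34: descend 1 ; hops seen [H1] ; pick H1
  Q 165.204.212.247: descend 101001 ; hops seen [H1] ; pick H1
  + 148.0.0.0/6 (H3) depth=6
  + 236.0.0.0/8 (H2) depth=8
  Q 148.0.11.53: descend 1001010 ; hops seen [H1,H3] ; pick H3
  Q 236.0.0.3: descend 11101100 ; hops seen [H1,H2] ; pick H2
  Q 149.144.0.0: descend 100101011001 ; hops seen [H1,H3,H0] ; pick H0
  Q 148.45.54.189: descend 1001010 ; hops seen [H1,H3] ; pick H3
  Q 148.0.0.0: descend 1001010 ; hops seen [H1,H3] ; pick H3
  + 0.0.0.0/0 (H2) depth=0
  + 166.101.255.0/24 (H0) depth=24
  + 166.101.0.0/16 (H3) depth=16
  Q 166.101.255.55: descend 1010011001100101111111110 ; hops seen [H2,H3,H0] ; pick H0
  + 236.45.48.0/20 (H0) depth=20
  Q 236.17.214.150: descend 1110110000 ; hops seen [H2,H2] ; pick H2
  + 149.153.65.96/28 (H3) depth=28
  - 149.144.0.0/12 clear@12
  Q 150.244.45.105: descend 100101 ; hops seen [H2,H3] ; pick H3
  + 236.45.61.0/27 (H2) depth=27
  Q 236.45.61.0: descend 111011000010110100111101000 ; hops seen [H2,H2,H0,H2] ; pick H2
  Q 79.50.47.136: descend ε ; hops seen [H2] ; pick H2
  - 236.45.61.0/27 clear@27
  Q 149.153.65.98: descend 1001010110011001010000010110 ; hops seen [H2,H3,H3] ; pick H3
  Q 148.0.0.121: descend 1001010 ; hops seen [H2,H3] ; pick H3
  Q 149.153.65.103: descend 1001010110011001010000010110 ; hops seen [H2,H3,H3] ; pick H3
  Q 166.101.0.6: descend 1010011001100101 ; hops seen [H2,H3] ; pick H3
  + 236.0.0.0/8 (H2) depth=8
  + 166.0.0.0/8 (H0) depth=8
  + 236.45.61.0/28 (H3) depth=28
  + 236.0.0.0/8 (H1) depth=8
  + 0.0.0.0/0 (H1) depth=0
  Q 166.101.0.0: descend 1010011001100101 ; hops seen [H1,H0,H3] ; pick H3
  Q 236.45.61.0: descend 1110110000101101001111010000 ; hops seen [H1,H1,H0,H3] ; pick H3

== LOOKUPS ==
["H1","H1","H3","H2","H0","H3","H3","H0","H2","H3","H2","H2","H3","H3","H3","H3","H3","H3"]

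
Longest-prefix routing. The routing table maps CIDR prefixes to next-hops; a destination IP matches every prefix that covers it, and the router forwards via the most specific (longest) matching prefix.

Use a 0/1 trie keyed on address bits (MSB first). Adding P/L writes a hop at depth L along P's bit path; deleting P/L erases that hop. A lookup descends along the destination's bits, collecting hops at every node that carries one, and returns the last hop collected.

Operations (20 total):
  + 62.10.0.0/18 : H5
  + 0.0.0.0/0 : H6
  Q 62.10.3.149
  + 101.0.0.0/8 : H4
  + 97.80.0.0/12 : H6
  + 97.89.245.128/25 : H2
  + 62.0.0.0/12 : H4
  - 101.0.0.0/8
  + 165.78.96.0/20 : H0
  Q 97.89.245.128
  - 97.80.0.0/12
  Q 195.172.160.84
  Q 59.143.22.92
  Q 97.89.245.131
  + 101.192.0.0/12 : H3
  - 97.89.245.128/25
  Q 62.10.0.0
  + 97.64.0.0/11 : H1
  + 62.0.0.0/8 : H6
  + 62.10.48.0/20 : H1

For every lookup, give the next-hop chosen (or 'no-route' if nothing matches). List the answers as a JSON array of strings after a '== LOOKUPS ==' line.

Process each operation:
  + 62.10.0.0/18 (H5) depth=18
  + 0.0.0.0/0 (H6) depth=0
  Q 62.10.3.149: descend 001111100000101000 ; hops seen [H6,H5] ; pick H5
  + 101.0.0.0/8 (H4) depth=8
  + 97.80.0.0/12 (H6) depth=12
  + 97.89.245.128/25 (H2) depth=25
  + 62.0.0.0/12 (H4) depth=12
  del 101.0.0.0/8 (clear depth 8)
  + 165.78.96.0/20 (H0) depth=20
  Q 97.89.245.128: descend 0110000101011001111101011 ; hops seen [H6,H6,H2] ; pick H2
  del 97.80.0.0/12 (clear depth 12)
  Q 195.172.160.84: descend 1 ; hops seen [H6] ; pick H6
  Q 59.143.22.92: descend 00111 ; hops seen [H6] ; pick H6
  Q 97.89.245.131: descend 0110000101011001111101011 ; hops seen [H6,H2] ; pick H2
  + 101.192.0.0/12 (H3) depth=12
  del 97.89.245.128/25 (clear depth 25)
  Q 62.10.0.0: descend 001111100000101000 ; hops seen [H6,H4,H5] ; pick H5
  + 97.64.0.0/11 (H1) depth=11
  + 62.0.0.0/8 (H6) depth=8
  + 62.10.48.0/20 (H1) depth=20

== LOOKUPS ==
["H5","H2","H6","H6","H2","H5"]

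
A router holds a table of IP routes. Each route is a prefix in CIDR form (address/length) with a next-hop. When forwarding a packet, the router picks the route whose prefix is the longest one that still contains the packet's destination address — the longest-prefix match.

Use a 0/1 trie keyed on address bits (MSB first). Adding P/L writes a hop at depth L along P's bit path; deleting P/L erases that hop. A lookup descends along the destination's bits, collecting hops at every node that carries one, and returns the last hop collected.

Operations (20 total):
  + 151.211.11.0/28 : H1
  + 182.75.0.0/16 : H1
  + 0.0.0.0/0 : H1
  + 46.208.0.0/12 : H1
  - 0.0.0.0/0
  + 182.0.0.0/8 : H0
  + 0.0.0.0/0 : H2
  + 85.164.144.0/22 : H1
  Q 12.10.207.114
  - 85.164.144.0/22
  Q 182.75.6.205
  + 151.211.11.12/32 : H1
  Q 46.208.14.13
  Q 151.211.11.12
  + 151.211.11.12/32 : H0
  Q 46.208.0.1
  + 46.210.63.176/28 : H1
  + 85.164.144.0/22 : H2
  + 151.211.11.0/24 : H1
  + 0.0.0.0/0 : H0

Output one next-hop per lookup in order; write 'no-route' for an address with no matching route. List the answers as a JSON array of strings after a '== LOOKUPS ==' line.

Process each operation:
  add 151.211.11.0/28 -> H1 at depth 28
  add 182.75.0.0/16 -> H1 at depth 16
  add 0.0.0.0/0 -> H1 at depth 0
  add 46.208.0.0/12 -> H1 at depth 12
  del 0.0.0.0/0 (clear depth 0)
  add 182.0.0.0/8 -> H0 at depth 8
  add 0.0.0.0/0 -> H2 at depth 0
  add 85.164.144.0/22 -> H1 at depth 22
  ? 12.10.207.114  path d0:H2→d1:-→d2:-  best=H2
  del 85.164.144.0/22 (clear depth 22)
  ? 182.75.6.205  path d0:H2→d1:-→d2:-→d3:-→d4:-→d5:-→d6:-→d7:-→d8:H0→d9:-→d10:-→d11:-→d12:-→d13:-→d14:-→d15:-→d16:H1  best=H1
  add 151.211.11.12/32 -> H1 at depth 32
  ? 46.208.14.13  path d0:H2→d1:-→d2:-→d3:-→d4:-→d5:-→d6:-→d7:-→d8:-→d9:-→d10:-→d11:-→d12:H1  best=H1
  ? 151.211.11.12  path d0:H2→d1:-→d2:-→d3:-→d4:-→d5:-→d6:-→d7:-→d8:-→d9:-→d10:-→d11:-→d12:-→d13:-→d14:-→d15:-→d16:-→d17:-→d18:-→d19:-→d20:-→d21:-→d22:-→d23:-→d24:-→d25:-→d26:-→d27:-→d28:H1→d29:-→d30:-→d31:-→d32:H1  best=H1
  add 151.211.11.12/32 -> H0 at depth 32
  ? 46.208.0.1  path d0:H2→d1:-→d2:-→d3:-→d4:-→d5:-→d6:-→d7:-→d8:-→d9:-→d10:-→d11:-→d12:H1  best=H1
  add 46.210.63.176/28 -> H1 at depth 28
  add 85.164.144.0/22 -> H2 at depth 22
  add 151.211.11.0/24 -> H1 at depth 24
  add 0.0.0.0/0 -> H0 at depth 0

== LOOKUPS ==
["H2","H1","H1","H1","H1"]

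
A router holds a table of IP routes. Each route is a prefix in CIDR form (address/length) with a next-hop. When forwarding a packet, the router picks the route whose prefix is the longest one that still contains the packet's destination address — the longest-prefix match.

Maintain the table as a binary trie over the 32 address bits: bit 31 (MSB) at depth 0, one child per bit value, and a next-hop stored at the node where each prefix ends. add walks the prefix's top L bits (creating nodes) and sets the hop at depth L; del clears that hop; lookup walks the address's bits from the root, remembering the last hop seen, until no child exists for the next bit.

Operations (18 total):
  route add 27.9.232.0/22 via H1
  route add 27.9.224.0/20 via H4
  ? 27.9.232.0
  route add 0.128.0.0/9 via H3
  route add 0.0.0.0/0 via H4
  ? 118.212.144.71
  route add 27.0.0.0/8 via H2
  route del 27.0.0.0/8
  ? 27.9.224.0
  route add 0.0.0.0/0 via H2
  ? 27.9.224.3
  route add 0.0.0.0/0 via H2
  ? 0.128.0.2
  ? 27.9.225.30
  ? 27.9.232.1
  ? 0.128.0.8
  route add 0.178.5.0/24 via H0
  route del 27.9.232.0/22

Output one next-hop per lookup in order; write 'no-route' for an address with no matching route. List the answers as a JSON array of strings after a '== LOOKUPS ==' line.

Process each operation:
  add 27.9.232.0/22 -> H1 at depth 22
  add 27.9.224.0/20 -> H4 at depth 20
  lookup 27.9.232.0: bits 0001101100001001111010 walk d0:-→d1:-→d2:-→d3:-→d4:-→d5:-→d6:-→d7:-→d8:-→d9:-→d10:-→d11:-→d12:-→d13:-→d14:-→d15:-→d16:-→d17:-→d18:-→d19:-→d20:H4→d21:-→d22:H1 -> H1
  add 0.128.0.0/9 -> H3 at depth 9
  add 0.0.0.0/0 -> H4 at depth 0
  lookup 118.212.144.71: bits 0 walk d0:H4→d1:- -> H4
  add 27.0.0.0/8 -> H2 at depth 8
  - 27.0.0.0/8 clear@8
  lookup 27.9.224.0: bits 00011011000010011110 walk d0:H4→d1:-→d2:-→d3:-→d4:-→d5:-→d6:-→d7:-→d8:-→d9:-→d10:-→d11:-→d12:-→d13:-→d14:-→d15:-→d16:-→d17:-→d18:-→d19:-→d20:H4 -> H4
  add 0.0.0.0/0 -> H2 at depth 0
  lookup 27.9.224.3: bits 00011011000010011110 walk d0:H2→d1:-→d2:-→d3:-→d4:-→d5:-→d6:-→d7:-→d8:-→d9:-→d10:-→d11:-→d12:-→d13:-→d14:-→d15:-→d16:-→d17:-→d18:-→d19:-→d20:H4 -> H4
  add 0.0.0.0/0 -> H2 at depth 0
  lookup 0.128.0.2: bits 000000001 walk d0:H2→d1:-→d2:-→d3:-→d4:-→d5:-→d6:-→d7:-→d8:-→d9:H3 -> H3
  lookup 27.9.225.30: bits 00011011000010011110 walk d0:H2→d1:-→d2:-→d3:-→d4:-→d5:-→d6:-→d7:-→d8:-→d9:-→d10:-→d11:-→d12:-→d13:-→d14:-→d15:-→d16:-→d17:-→d18:-→d19:-→d20:H4 -> H4
  lookup 27.9.232.1: bits 0001101100001001111010 walk d0:H2→d1:-→d2:-→d3:-→d4:-→d5:-→d6:-→d7:-→d8:-→d9:-→d10:-→d11:-→d12:-→d13:-→d14:-→d15:-→d16:-→d17:-→d18:-→d19:-→d20:H4→d21:-→d22:H1 -> H1
  lookup 0.128.0.8: bits 000000001 walk d0:H2→d1:-→d2:-→d3:-→d4:-→d5:-→d6:-→d7:-→d8:-→d9:H3 -> H3
  add 0.178.5.0/24 -> H0 at depth 24
  - 27.9.232.0/22 clear@22

== LOOKUPS ==
["H1","H4","H4","H4","H3","H4","H1","H3"]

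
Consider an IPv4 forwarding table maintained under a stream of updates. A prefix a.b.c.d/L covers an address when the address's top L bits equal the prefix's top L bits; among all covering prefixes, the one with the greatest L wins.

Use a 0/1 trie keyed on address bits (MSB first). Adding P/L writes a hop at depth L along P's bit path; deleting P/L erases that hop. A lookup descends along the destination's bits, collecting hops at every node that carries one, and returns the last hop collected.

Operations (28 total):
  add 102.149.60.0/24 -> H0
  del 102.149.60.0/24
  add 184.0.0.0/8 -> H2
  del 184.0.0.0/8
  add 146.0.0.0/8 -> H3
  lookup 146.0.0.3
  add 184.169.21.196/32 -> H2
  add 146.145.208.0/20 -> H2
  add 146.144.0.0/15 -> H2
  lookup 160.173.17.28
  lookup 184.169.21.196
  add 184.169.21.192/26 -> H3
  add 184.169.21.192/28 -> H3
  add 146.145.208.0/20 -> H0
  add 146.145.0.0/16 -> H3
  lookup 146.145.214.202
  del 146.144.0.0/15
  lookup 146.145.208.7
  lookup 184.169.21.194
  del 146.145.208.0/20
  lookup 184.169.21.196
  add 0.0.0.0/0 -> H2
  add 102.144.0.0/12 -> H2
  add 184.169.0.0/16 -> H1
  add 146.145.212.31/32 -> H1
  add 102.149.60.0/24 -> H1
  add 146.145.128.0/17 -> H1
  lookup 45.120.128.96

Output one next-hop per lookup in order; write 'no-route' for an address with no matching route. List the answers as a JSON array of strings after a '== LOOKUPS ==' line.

Process each operation:
  add 102.149.60.0/24 -> H0 at depth 24
  - 102.149.60.0/24 clear@24
  add 184.0.0.0/8 -> H2 at depth 8
  - 184.0.0.0/8 clear@8
  add 146.0.0.0/8 -> H3 at depth 8
  lookup 146.0.0.3: bits 10010010 walk d0:-→d1:-→d2:-→d3:-→d4:-→d5:-→d6:-→d7:-→d8:H3 -> H3
  add 184.169.21.196/32 -> H2 at depth 32
  add 146.145.208.0/20 -> H2 at depth 20
  add 146.144.0.0/15 -> H2 at depth 15
  lookup 160.173.17.28: bits 101 walk d0:-→d1:-→d2:-→d3:- -> no-route
  lookup 184.169.21.196: bits 10111000101010010001010111000100 walk d0:-→d1:-→d2:-→d3:-→d4:-→d5:-→d6:-→d7:-→d8:-→d9:-→d10:-→d11:-→d12:-→d13:-→d14:-→d15:-→d16:-→d17:-→d18:-→d19:-→d20:-→d21:-→d22:-→d23:-→d24:-→d25:-→d26:-→d27:-→d28:-→d29:-→d30:-→d31:-→d32:H2 -> H2
  add 184.169.21.192/26 -> H3 at depth 26
  add 184.169.21.192/28 -> H3 at depth 28
  add 146.145.208.0/20 -> H0 at depth 20
  add 146.145.0.0/16 -> H3 at depth 16
  lookup 146.145.214.202: bits 10010010100100011101 walk d0:-→d1:-→d2:-→d3:-→d4:-→d5:-→d6:-→d7:-→d8:H3→d9:-→d10:-→d11:-→d12:-→d13:-→d14:-→d15:H2→d16:H3→d17:-→d18:-→d19:-→d20:H0 -> H0
  - 146.144.0.0/15 clear@15
  lookup 146.145.208.7: bits 10010010100100011101 walk d0:-→d1:-→d2:-→d3:-→d4:-→d5:-→d6:-→d7:-→d8:H3→d9:-→d10:-→d11:-→d12:-→d13:-→d14:-→d15:-→d16:H3→d17:-→d18:-→d19:-→d20:H0 -> H0
  lookup 184.169.21.194: bits 10111000101010010001010111000 walk d0:-→d1:-→d2:-→d3:-→d4:-→d5:-→d6:-→d7:-→d8:-→d9:-→d10:-→d11:-→d12:-→d13:-→d14:-→d15:-→d16:-→d17:-→d18:-→d19:-→d20:-→d21:-→d22:-→d23:-→d24:-→d25:-→d26:H3→d27:-→d28:H3→d29:- -> H3
  - 146.145.208.0/20 clear@20
  lookup 184.169.21.196: bits 10111000101010010001010111000100 walk d0:-→d1:-→d2:-→d3:-→d4:-→d5:-→d6:-→d7:-→d8:-→d9:-→d10:-→d11:-→d12:-→d13:-→d14:-→d15:-→d16:-→d17:-→d18:-→d19:-→d20:-→d21:-→d22:-→d23:-→d24:-→d25:-→d26:H3→d27:-→d28:H3→d29:-→d30:-→d31:-→d32:H2 -> H2
  add 0.0.0.0/0 -> H2 at depth 0
  add 102.144.0.0/12 -> H2 at depth 12
  add 184.169.0.0/16 -> H1 at depth 16
  add 146.145.212.31/32 -> H1 at depth 32
  add 102.149.60.0/24 -> H1 at depth 24
  add 146.145.128.0/17 -> H1 at depth 17
  lookup 45.120.128.96: bits 0 walk d0:H2→d1:- -> H2

== LOOKUPS ==
["H3","no-route","H2","H0","H0","H3","H2","H2"]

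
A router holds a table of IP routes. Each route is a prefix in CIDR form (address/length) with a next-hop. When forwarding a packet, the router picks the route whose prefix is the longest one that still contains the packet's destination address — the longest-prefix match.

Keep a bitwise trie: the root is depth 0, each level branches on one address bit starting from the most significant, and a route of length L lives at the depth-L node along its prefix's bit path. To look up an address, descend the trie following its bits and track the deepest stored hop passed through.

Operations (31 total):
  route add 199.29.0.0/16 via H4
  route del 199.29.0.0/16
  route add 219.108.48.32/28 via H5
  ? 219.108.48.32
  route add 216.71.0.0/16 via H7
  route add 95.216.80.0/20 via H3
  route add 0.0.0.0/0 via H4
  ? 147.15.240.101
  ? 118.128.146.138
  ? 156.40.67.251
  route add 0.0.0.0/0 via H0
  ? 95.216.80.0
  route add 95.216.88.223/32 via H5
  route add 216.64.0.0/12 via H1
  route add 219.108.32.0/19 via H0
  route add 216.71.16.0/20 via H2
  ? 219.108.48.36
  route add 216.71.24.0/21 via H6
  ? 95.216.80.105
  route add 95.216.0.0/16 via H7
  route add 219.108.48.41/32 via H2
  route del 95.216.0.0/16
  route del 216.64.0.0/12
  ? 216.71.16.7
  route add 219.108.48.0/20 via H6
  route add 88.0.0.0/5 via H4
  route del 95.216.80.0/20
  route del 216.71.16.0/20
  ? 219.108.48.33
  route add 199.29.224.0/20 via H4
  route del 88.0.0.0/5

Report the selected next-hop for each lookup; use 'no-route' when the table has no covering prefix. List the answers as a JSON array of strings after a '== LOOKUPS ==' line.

Apply in order:
  + 199.29.0.0/16 (H4) depth=16
  del 199.29.0.0/16 (clear depth 16)
  + 219.108.48.32/28 (H5) depth=28
  lookup 219.108.48.32: bits 1101101101101100001100000010 walk d0:-→d1:-→d2:-→d3:-→d4:-→d5:-→d6:-→d7:-→d8:-→d9:-→d10:-→d11:-→d12:-→d13:-→d14:-→d15:-→d16:-→d17:-→d18:-→d19:-→d20:-→d21:-→d22:-→d23:-→d24:-→d25:-→d26:-→d27:-→d28:H5 -> H5
  + 216.71.0.0/16 (H7) depth=16
  + 95.216.80.0/20 (H3) depth=20
  + 0.0.0.0/0 (H4) depth=0
  lookup 147.15.240.101: bits 1 walk d0:H4→d1:- -> H4
  lookup 118.128.146.138: bits 01 walk d0:H4→d1:-→d2:- -> H4
  lookup 156.40.67.251: bits 1 walk d0:H4→d1:- -> H4
  + 0.0.0.0/0 (H0) depth=0
  lookup 95.216.80.0: bits 01011111110110000101 walk d0:H0→d1:-→d2:-→d3:-→d4:-→d5:-→d6:-→d7:-→d8:-→d9:-→d10:-→d11:-→d12:-→d13:-→d14:-→d15:-→d16:-→d17:-→d18:-→d19:-→d20:H3 -> H3
  + 95.216.88.223/32 (H5) depth=32
  + 216.64.0.0/12 (H1) depth=12
  + 219.108.32.0/19 (H0) depth=19
  + 216.71.16.0/20 (H2) depth=20
  lookup 219.108.48.36: bits 1101101101101100001100000010 walk d0:H0→d1:-→d2:-→d3:-→d4:-→d5:-→d6:-→d7:-→d8:-→d9:-→d10:-→d11:-→d12:-→d13:-→d14:-→d15:-→d16:-→d17:-→d18:-→d19:H0→d20:-→d21:-→d22:-→d23:-→d24:-→d25:-→d26:-→d27:-→d28:H5 -> H5
  + 216.71.24.0/21 (H6) depth=21
  lookup 95.216.80.105: bits 01011111110110000101 walk d0:H0→d1:-→d2:-→d3:-→d4:-→d5:-→d6:-→d7:-→d8:-→d9:-→d10:-→d11:-→d12:-→d13:-→d14:-→d15:-→d16:-→d17:-→d18:-→d19:-→d20:H3 -> H3
  + 95.216.0.0/16 (H7) depth=16
  + 219.108.48.41/32 (H2) depth=32
  del 95.216.0.0/16 (clear depth 16)
  del 216.64.0.0/12 (clear depth 12)
  lookup 216.71.16.7: bits 11011000010001110001 walk d0:H0→d1:-→d2:-→d3:-→d4:-→d5:-→d6:-→d7:-→d8:-→d9:-→d10:-→d11:-→d12:-→d13:-→d14:-→d15:-→d16:H7→d17:-→d18:-→d19:-→d20:H2 -> H2
  + 219.108.48.0/20 (H6) depth=20
  + 88.0.0.0/5 (H4) depth=5
  del 95.216.80.0/20 (clear depth 20)
  del 216.71.16.0/20 (clear depth 20)
  lookup 219.108.48.33: bits 1101101101101100001100000010 walk d0:H0→d1:-→d2:-→d3:-→d4:-→d5:-→d6:-→d7:-→d8:-→d9:-→d10:-→d11:-→d12:-→d13:-→d14:-→d15:-→d16:-→d17:-→d18:-→d19:H0→d20:H6→d21:-→d22:-→d23:-→d24:-→d25:-→d26:-→d27:-→d28:H5 -> H5
  + 199.29.224.0/20 (H4) depth=20
  del 88.0.0.0/5 (clear depth 5)

== LOOKUPS ==
["H5","H4","H4","H4","H3","H5","H3","H2","H5"]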